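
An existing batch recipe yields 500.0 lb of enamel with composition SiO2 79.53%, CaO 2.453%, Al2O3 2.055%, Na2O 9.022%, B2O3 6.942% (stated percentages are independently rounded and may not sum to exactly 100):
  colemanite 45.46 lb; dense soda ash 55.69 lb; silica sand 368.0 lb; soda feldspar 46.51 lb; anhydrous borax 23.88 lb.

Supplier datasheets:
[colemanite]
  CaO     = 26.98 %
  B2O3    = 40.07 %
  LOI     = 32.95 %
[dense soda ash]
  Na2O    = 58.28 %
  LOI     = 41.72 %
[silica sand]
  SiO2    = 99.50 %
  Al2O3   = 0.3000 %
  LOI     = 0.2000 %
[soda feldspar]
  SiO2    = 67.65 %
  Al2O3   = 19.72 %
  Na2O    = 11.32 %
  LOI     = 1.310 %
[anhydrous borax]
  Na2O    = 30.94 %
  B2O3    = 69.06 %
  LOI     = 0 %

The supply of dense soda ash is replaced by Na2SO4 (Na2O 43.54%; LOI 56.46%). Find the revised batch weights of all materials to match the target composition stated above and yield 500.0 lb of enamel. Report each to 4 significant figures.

All internal work carries exact precision in all steps — intermediates appear with 4-significant-figure rounding alongside each step — exactly one rounding lands on every reported value; the derived quantities are rebuilt in full float precision (the yield, LOI, the totals, five oxide percentages, glass mass) starting from the weights on 500.0 lb of glass exactly as printed in problem or answer.
Target masses of each oxide per 500.0 lb enamel:
  SiO2: 79.53% × 500.0 = 397.6 lb
  CaO: 2.453% × 500.0 = 12.26 lb
  Al2O3: 2.055% × 500.0 = 10.28 lb
  Na2O: 9.022% × 500.0 = 45.11 lb
  B2O3: 6.942% × 500.0 = 34.71 lb
A balance pass over the oxides, using the reported weights, on the stated basis (target by target, the sums agree net of answer rounding effects):
  SiO2: 368.0·0.9950 + 46.51·0.6765 = 397.6 lb (target 397.6 lb)
  CaO: 45.46·0.2698 = 12.27 lb (target 12.26 lb)
  Al2O3: 368.0·0.003000 + 46.51·0.1972 = 10.28 lb (target 10.28 lb)
  Na2O: 74.54·0.4354 + 46.51·0.1132 + 23.88·0.3094 = 45.11 lb (target 45.11 lb)
  B2O3: 45.46·0.4007 + 23.88·0.6906 = 34.71 lb (target 34.71 lb)
Glass mass check: total batch − LOI = 500.0 lb (oxide target masses add up to 500.0 lb; with the basis standing at 500.0 lb — gaps are rounding artifacts).
Whole-batch sum: Σ batch = 558.4 lb; LOI removed, Σ of batch·LOI: 58.41 lb; as yield: glass ÷ batch → 89.54%.

Revised batch per 500.0 lb enamel:
  colemanite: 45.46 lb
  Na2SO4: 74.54 lb
  silica sand: 368.0 lb
  soda feldspar: 46.51 lb
  anhydrous borax: 23.88 lb
Total batch = 558.4 lb; LOI loss = 58.41 lb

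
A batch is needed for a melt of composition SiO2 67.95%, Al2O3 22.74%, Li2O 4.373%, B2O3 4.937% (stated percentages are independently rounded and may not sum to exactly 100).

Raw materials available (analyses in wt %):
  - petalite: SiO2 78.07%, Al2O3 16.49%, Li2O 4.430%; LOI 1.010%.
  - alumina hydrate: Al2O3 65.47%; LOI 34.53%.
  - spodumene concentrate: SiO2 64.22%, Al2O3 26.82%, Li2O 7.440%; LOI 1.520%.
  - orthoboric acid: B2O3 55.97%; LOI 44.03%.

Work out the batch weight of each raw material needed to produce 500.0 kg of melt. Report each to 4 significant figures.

Intermediates are printed (rounded to four significant figures) in the working — all arithmetic keeps exact precision through the solve; each reported figure takes exactly one rounding. Derived quantities are carried from the weighed amounts per 500.0 kg of glass in exact precision (the four compositions, glass mass, LOI, totals, yield) as quoted within the problem or answer text.
Oxide mass targets, per 500.0 kg melt:
  SiO2: 67.95% × 500.0 = 339.8 kg
  Al2O3: 22.74% × 500.0 = 113.7 kg
  Li2O: 4.373% × 500.0 = 21.86 kg
  B2O3: 4.937% × 500.0 = 24.68 kg
Balance tally, oxide-wise, given the weights on record, per the basis as stated (oxide sums agree with the targets given rounding of the digits):
  SiO2: 379.1·0.7807 + 68.13·0.6422 = 339.7 kg (target 339.8 kg)
  Al2O3: 379.1·0.1649 + 50.26·0.6547 + 68.13·0.2682 = 113.7 kg (target 113.7 kg)
  Li2O: 379.1·0.04430 + 68.13·0.07440 = 21.86 kg (target 21.86 kg)
  B2O3: 44.10·0.5597 = 24.68 kg (target 24.68 kg)
Auditing the glass mass value: whole batch net of LOI = 500.0 kg (summing oxide targets gives 500.0 kg; against the stated basis, 500.0 kg — gaps are rounding artifacts).
Whole-batch sum: Σ batch = 541.6 kg; ignition loss, Σ(batch × LOI) = 41.64 kg; glass ÷ batch gives a yield of 92.31%.

Batch per 500.0 kg melt:
  petalite: 379.1 kg
  alumina hydrate: 50.26 kg
  spodumene concentrate: 68.13 kg
  orthoboric acid: 44.10 kg
Total batch = 541.6 kg; LOI loss = 41.64 kg; yield = 92.31%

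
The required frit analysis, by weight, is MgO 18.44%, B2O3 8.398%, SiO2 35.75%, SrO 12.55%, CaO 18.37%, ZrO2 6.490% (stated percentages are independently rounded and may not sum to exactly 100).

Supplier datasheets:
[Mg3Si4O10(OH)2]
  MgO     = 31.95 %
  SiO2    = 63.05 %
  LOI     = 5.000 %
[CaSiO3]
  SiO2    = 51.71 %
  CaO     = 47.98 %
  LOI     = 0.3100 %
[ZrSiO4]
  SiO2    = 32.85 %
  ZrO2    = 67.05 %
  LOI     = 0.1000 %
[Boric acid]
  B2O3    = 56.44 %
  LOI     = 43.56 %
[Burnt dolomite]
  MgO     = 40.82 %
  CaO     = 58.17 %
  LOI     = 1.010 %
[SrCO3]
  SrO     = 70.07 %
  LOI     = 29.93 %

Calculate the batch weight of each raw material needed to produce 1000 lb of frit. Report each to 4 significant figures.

Batch per 1000 lb frit:
  Mg3Si4O10(OH)2: 366.5 lb
  CaSiO3: 183.0 lb
  ZrSiO4: 96.79 lb
  Boric acid: 148.8 lb
  Burnt dolomite: 164.9 lb
  SrCO3: 179.1 lb
Total batch = 1139 lb; LOI loss = 139.1 lb; yield = 87.79%

Values along the way are printed (rounded to four significant digits) at each printed step — every computation keeps full float precision through every step. A single rounding finalizes every reported figure. The derived quantities, which include ignition loss, six oxide percentages, totals, glass mass, the yield, are recomputed at exact precision, as they appear in the problem or answer text, from the weighed amounts for 1000 lb of glass.
Target oxide masses per 1000 lb frit:
  MgO: 18.44% × 1000 = 184.4 lb
  B2O3: 8.398% × 1000 = 83.98 lb
  SiO2: 35.75% × 1000 = 357.5 lb
  SrO: 12.55% × 1000 = 125.5 lb
  CaO: 18.37% × 1000 = 183.7 lb
  ZrO2: 6.490% × 1000 = 64.90 lb
Oxide-by-oxide audit working from each reported weight, against the basis in use (oxide sums agree with the targets exact up to rounding of places):
  MgO: 366.5·0.3195 + 164.9·0.4082 = 184.4 lb (target 184.4 lb)
  B2O3: 148.8·0.5644 = 83.98 lb (target 83.98 lb)
  SiO2: 366.5·0.6305 + 183.0·0.5171 + 96.79·0.3285 = 357.5 lb (target 357.5 lb)
  SrO: 179.1·0.7007 = 125.5 lb (target 125.5 lb)
  CaO: 183.0·0.4798 + 164.9·0.5817 = 183.7 lb (target 183.7 lb)
  ZrO2: 96.79·0.6705 = 64.90 lb (target 64.90 lb)
The glass-mass cross-check: the batch minus its LOI: 1000 lb (per-oxide target masses sum to 1000 lb; the stated basis being 1000 lb — gaps are rounding artifacts).
Whole-batch sum: Σ batch = 1139 lb; ignition loss, Σ(batch × LOI) = 139.1 lb; yield = glass ÷ total batch = 87.79%.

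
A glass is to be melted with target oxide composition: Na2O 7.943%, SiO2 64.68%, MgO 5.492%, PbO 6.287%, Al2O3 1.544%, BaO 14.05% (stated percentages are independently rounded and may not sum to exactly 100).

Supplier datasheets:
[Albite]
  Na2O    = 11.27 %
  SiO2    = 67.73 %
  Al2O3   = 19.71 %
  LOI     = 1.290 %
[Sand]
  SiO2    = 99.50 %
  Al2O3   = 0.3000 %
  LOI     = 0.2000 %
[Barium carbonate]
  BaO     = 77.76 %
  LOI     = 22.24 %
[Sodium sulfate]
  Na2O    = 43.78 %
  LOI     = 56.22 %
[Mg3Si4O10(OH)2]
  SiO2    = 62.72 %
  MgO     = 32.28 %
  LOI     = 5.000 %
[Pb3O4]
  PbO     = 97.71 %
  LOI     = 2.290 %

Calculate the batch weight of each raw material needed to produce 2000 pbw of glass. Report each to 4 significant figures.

Batch per 2000 pbw glass:
  Albite: 141.6 pbw
  Sand: 989.2 pbw
  Barium carbonate: 361.4 pbw
  Sodium sulfate: 326.4 pbw
  Mg3Si4O10(OH)2: 340.3 pbw
  Pb3O4: 128.7 pbw
Total batch = 2288 pbw; LOI loss = 287.6 pbw; yield = 87.43%

All arithmetic runs at full precision at every stage — in-progress results are displayed, with 4-significant-figure rounding, as written; every reported value is rounded exactly once. The derived quantities, including totals, ignition loss, yield, net glass mass, six oxide percentages, are rebuilt from the weighed amounts at 2000 pbw of glass in exact precision, exactly as printed in either problem or answer.
The oxide mass targets at 2000 pbw glass:
  Na2O: 7.943% × 2000 = 158.9 pbw
  SiO2: 64.68% × 2000 = 1294 pbw
  MgO: 5.492% × 2000 = 109.8 pbw
  PbO: 6.287% × 2000 = 125.7 pbw
  Al2O3: 1.544% × 2000 = 30.88 pbw
  BaO: 14.05% × 2000 = 281.0 pbw
Sums-versus-targets review from the weights as reported, per the basis as stated (target by target, the sums agree exact up to rounding of places):
  Na2O: 141.6·0.1127 + 326.4·0.4378 = 158.9 pbw (target 158.9 pbw)
  SiO2: 141.6·0.6773 + 989.2·0.9950 + 340.3·0.6272 = 1294 pbw (target 1294 pbw)
  MgO: 340.3·0.3228 = 109.8 pbw (target 109.8 pbw)
  PbO: 128.7·0.9771 = 125.8 pbw (target 125.7 pbw)
  Al2O3: 141.6·0.1971 + 989.2·0.003000 = 30.88 pbw (target 30.88 pbw)
  BaO: 361.4·0.7776 = 281.0 pbw (target 281.0 pbw)
Consistency of the glass mass: Σ batch − LOI loss = 2000 pbw (per-oxide target masses sum to 2000 pbw; against the stated basis, 2000 pbw — rounding explains the deltas).
Batch total: Σ batch = 2288 pbw; the LOI term Σ batch·LOI equals 287.6 pbw; the yield ratio, glass ÷ batch: 87.43%.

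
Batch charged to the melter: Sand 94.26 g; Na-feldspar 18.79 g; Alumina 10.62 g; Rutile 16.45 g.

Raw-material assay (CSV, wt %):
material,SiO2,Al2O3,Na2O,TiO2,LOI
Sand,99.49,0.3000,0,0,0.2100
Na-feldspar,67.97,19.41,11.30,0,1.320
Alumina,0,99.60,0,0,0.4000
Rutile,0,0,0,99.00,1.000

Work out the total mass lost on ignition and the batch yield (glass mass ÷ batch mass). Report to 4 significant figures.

LOI loss = 0.6530 g; glass = 139.5 g; yield = 99.53%

Intermediates are shown with 4-significant-figure rounding between the steps — full precision is carried through every step; every reported number takes a single rounding; derived quantities (the four compositions, glass mass, yield, totals, ignition loss) are carried from the batch weights for 139.5 g of glass in exact precision, exactly as printed in question or answer.
Each material's LOI contribution:
  Sand: 94.26 × 0.002100 = 0.1979 g
  Na-feldspar: 18.79 × 0.01320 = 0.2480 g
  Alumina: 10.62 × 0.004000 = 0.04248 g
  Rutile: 16.45 × 0.01000 = 0.1645 g
Total LOI = 0.6530 g
Glass = batch − LOI = 140.1 − 0.6530 = 139.5 g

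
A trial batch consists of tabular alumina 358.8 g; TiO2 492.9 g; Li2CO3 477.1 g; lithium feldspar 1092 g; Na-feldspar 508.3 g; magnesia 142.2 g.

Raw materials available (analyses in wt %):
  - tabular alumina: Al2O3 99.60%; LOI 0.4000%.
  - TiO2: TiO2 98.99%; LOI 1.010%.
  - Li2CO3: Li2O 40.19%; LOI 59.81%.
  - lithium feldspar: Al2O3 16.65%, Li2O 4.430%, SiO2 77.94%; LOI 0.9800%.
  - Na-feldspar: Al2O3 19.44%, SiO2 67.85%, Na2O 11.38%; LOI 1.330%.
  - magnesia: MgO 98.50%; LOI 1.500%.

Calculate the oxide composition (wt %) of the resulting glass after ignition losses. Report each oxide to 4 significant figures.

All internal work carries exact precision in all steps. The intermediate values are displayed (rounded to 4 significant digits) between the steps; each reported result is rounded once only — derived quantities, which include the totals, the six compositions, net glass mass, ignition loss, the yield, are re-derived at full precision, as given in problem or answer, from the batch weights on 2760 g of glass.
Mass of each oxide from the mix:
  MgO: 142.2·0.9850 = 140.1 g
  Al2O3: 358.8·0.9960 + 1092·0.1665 + 508.3·0.1944 = 638.0 g
  Li2O: 477.1·0.4019 + 1092·0.04430 = 240.1 g
  TiO2: 492.9·0.9899 = 487.9 g
  SiO2: 1092·0.7794 + 508.3·0.6785 = 1196 g
  Na2O: 508.3·0.1138 = 57.84 g
LOI: 358.8·0.004000 + 492.9·0.01010 + 477.1·0.5981 + 1092·0.009800 + 508.3·0.01330 + 142.2·0.01500 = 311.4 g
Net of LOI, the glass mass = 3071 − 311.4 = 2760 g (equal to the oxide-mass sum)
wt %: oxide over glass, times 100

Glass mass = 2760 g (batch 3071 − LOI 311.4).
Composition: MgO 5.075%, Al2O3 23.12%, Li2O 8.700%, TiO2 17.68%, SiO2 43.33%, Na2O 2.096%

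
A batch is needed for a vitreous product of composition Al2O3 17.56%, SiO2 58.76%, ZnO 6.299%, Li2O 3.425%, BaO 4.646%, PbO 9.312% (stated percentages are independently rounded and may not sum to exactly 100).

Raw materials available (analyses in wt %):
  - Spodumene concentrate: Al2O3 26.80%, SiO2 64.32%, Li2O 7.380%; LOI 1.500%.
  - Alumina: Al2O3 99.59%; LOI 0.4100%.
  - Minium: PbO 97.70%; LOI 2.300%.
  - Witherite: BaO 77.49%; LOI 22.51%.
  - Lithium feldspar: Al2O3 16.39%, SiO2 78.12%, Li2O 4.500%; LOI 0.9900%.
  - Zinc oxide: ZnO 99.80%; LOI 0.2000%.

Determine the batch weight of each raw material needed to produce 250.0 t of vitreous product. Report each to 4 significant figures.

Mid-chain values are printed, rounded to four significant figures, within the worked lines. Exact precision is maintained in all steps. Each reported number carries a single rounding; all derived quantities are computed in full float precision (LOI, the totals, six oxide percentages, glass mass, yield) from the weighed amounts per 250.0 t of glass as set out in the question or the answer.
Target masses of each oxide per 250.0 t vitreous product:
  Al2O3: 17.56% × 250.0 = 43.90 t
  SiO2: 58.76% × 250.0 = 146.9 t
  ZnO: 6.299% × 250.0 = 15.75 t
  Li2O: 3.425% × 250.0 = 8.562 t
  BaO: 4.646% × 250.0 = 11.62 t
  PbO: 9.312% × 250.0 = 23.28 t
Mass-balance tally per oxide using the reported weights, versus the basis set out (sums match the target masses within answer rounding):
  Al2O3: 2.735·0.2680 + 12.77·0.9959 + 185.8·0.1639 = 43.90 t (target 43.90 t)
  SiO2: 2.735·0.6432 + 185.8·0.7812 = 146.9 t (target 146.9 t)
  ZnO: 15.78·0.9980 = 15.75 t (target 15.75 t)
  Li2O: 2.735·0.07380 + 185.8·0.04500 = 8.563 t (target 8.562 t)
  BaO: 14.99·0.7749 = 11.62 t (target 11.62 t)
  PbO: 23.83·0.9770 = 23.28 t (target 23.28 t)
Glass-mass closure: net batch after ignition = 250.0 t (summing oxide targets gives 250.0 t; against the stated basis, 250.0 t — any gap is answer rounding).
Batch total: Σ batch = 255.9 t; Σ batch·LOI gives LOI loss = 5.887 t; as yield: glass ÷ batch → 97.70%.

Batch per 250.0 t vitreous product:
  Spodumene concentrate: 2.735 t
  Alumina: 12.77 t
  Minium: 23.83 t
  Witherite: 14.99 t
  Lithium feldspar: 185.8 t
  Zinc oxide: 15.78 t
Total batch = 255.9 t; LOI loss = 5.887 t; yield = 97.70%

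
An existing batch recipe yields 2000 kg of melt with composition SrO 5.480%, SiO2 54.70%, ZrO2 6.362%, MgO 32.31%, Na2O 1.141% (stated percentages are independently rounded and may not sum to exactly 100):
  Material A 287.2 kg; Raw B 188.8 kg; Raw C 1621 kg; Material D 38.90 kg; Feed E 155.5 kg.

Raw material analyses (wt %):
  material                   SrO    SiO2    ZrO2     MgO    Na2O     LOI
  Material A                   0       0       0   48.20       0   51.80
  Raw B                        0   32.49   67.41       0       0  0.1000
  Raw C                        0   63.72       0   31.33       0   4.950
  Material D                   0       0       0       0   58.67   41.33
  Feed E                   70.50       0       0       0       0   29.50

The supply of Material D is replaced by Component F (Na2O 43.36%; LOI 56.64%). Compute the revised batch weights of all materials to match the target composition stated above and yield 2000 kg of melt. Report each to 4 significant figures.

Intermediates are displayed, rounded to four significant digits, in the printout. The working math keeps exact precision at all times. A single rounding finalizes every reported result; derived quantities are carried from the batch weights on 2000 kg of glass in full float precision (net glass mass, yield, the five compositions, totals, LOI), as given in problem or answer.
Target masses of each oxide per 2000 kg melt:
  SrO: 5.480% × 2000 = 109.6 kg
  SiO2: 54.70% × 2000 = 1094 kg
  ZrO2: 6.362% × 2000 = 127.2 kg
  MgO: 32.31% × 2000 = 646.2 kg
  Na2O: 1.141% × 2000 = 22.82 kg
Checking each oxide sum on the weights just shown, versus the basis set out (target by target, the sums agree modulo rounding of the values):
  SrO: 155.5·0.7050 = 109.6 kg (target 109.6 kg)
  SiO2: 188.8·0.3249 + 1621·0.6372 = 1094 kg (target 1094 kg)
  ZrO2: 188.8·0.6741 = 127.3 kg (target 127.2 kg)
  MgO: 287.2·0.4820 + 1621·0.3133 = 646.3 kg (target 646.2 kg)
  Na2O: 52.63·0.4336 = 22.82 kg (target 22.82 kg)
Mass balance on the glass: batch total minus LOI = 2000 kg (the Σ of target masses is 2000 kg; versus the stated basis of 2000 kg — rounding explains the deltas).
Adding the batch up: Σ batch = 2305 kg; LOI loss = Σ batch·LOI = 304.9 kg; glass ÷ batch gives a yield of 86.77%.

Revised batch per 2000 kg melt:
  Material A: 287.2 kg
  Raw B: 188.8 kg
  Raw C: 1621 kg
  Component F: 52.63 kg
  Feed E: 155.5 kg
Total batch = 2305 kg; LOI loss = 304.9 kg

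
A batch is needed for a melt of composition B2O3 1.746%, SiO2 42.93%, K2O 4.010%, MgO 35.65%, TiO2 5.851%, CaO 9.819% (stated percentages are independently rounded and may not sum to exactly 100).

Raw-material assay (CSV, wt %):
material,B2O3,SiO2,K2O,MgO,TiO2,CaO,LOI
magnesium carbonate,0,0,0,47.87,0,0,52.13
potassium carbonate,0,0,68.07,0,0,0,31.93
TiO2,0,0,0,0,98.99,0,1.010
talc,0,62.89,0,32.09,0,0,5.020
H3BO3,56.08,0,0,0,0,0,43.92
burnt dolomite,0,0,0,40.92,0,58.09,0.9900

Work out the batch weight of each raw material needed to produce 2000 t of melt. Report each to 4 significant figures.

Batch per 2000 t melt:
  magnesium carbonate: 285.3 t
  potassium carbonate: 117.8 t
  TiO2: 118.2 t
  talc: 1365 t
  H3BO3: 62.27 t
  burnt dolomite: 338.1 t
Total batch = 2287 t; LOI loss = 286.8 t; yield = 87.46%

All internal work keeps full precision through the solve. Working values are displayed rounded to 4 significant figures. Every reported number takes exactly one rounding; all derived quantities are computed from the weighed amounts at 2000 t of glass in full float precision (the six compositions, totals, yield, LOI, net glass mass) exactly as printed in either problem or answer.
Target oxide masses per 2000 t melt:
  B2O3: 1.746% × 2000 = 34.92 t
  SiO2: 42.93% × 2000 = 858.6 t
  K2O: 4.010% × 2000 = 80.20 t
  MgO: 35.65% × 2000 = 713.0 t
  TiO2: 5.851% × 2000 = 117.0 t
  CaO: 9.819% × 2000 = 196.4 t
Oxide-by-oxide audit on the weights just shown, against the basis in use (delivered sums recover each target net of answer rounding effects):
  B2O3: 62.27·0.5608 = 34.92 t (target 34.92 t)
  SiO2: 1365·0.6289 = 858.4 t (target 858.6 t)
  K2O: 117.8·0.6807 = 80.19 t (target 80.20 t)
  MgO: 285.3·0.4787 + 1365·0.3209 + 338.1·0.4092 = 713.0 t (target 713.0 t)
  TiO2: 118.2·0.9899 = 117.0 t (target 117.0 t)
  CaO: 338.1·0.5809 = 196.4 t (target 196.4 t)
Consistency of the glass mass: whole batch net of LOI = 2000 t (the Σ of target masses is 2000 t; against the stated basis, 2000 t — gaps are rounding artifacts).
Summing the batch: Σ batch = 2287 t; LOI loss = Σ batch·LOI = 286.8 t; yield, glass over the total, = 87.46%.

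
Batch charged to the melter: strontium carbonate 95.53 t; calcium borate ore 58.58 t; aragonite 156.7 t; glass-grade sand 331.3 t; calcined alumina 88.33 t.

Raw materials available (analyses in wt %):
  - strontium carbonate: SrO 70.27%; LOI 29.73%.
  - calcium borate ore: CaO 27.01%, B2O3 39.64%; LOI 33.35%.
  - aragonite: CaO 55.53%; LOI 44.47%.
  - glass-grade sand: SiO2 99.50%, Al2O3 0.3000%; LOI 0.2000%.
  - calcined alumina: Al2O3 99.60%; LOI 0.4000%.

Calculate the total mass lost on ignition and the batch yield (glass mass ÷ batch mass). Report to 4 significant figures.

All arithmetic maintains full precision at every stage; working values are shown rounded to four significant digits as written — exactly one rounding is applied to every reported number; derived quantities (five oxide percentages, the yield, the totals, net glass mass, LOI) are carried in full precision starting from the weights on 611.8 t of glass, as they appear in either problem or answer.
Ignition loss by material:
  strontium carbonate: 95.53 × 0.2973 = 28.40 t
  calcium borate ore: 58.58 × 0.3335 = 19.54 t
  aragonite: 156.7 × 0.4447 = 69.68 t
  glass-grade sand: 331.3 × 0.002000 = 0.6626 t
  calcined alumina: 88.33 × 0.004000 = 0.3533 t
Total LOI = 118.6 t
Glass = batch − LOI = 730.4 − 118.6 = 611.8 t

LOI loss = 118.6 t; glass = 611.8 t; yield = 83.76%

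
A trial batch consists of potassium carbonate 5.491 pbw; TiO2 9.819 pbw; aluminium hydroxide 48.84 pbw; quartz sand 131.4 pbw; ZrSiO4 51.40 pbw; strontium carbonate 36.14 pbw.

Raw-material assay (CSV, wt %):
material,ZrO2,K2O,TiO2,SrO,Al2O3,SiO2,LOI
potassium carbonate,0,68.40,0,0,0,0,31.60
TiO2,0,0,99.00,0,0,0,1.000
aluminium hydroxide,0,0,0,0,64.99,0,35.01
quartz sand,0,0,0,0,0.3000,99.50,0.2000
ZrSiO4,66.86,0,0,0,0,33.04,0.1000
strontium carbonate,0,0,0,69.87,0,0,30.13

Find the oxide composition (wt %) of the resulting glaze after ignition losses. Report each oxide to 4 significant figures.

Glass mass = 253.0 pbw (batch 283.1 − LOI 30.14).
Composition: ZrO2 13.59%, K2O 1.485%, TiO2 3.843%, SrO 9.982%, Al2O3 12.70%, SiO2 58.40%

Each numeric step keeps exact precision end to end — intermediates appear (rounded to four significant figures) across the worked steps — each reported result takes a single rounding — all derived quantities (glass mass, LOI, the yield, six oxide percentages, totals) are carried in full float precision starting from the weights at 253.0 pbw of glass precisely as stated by the problem or answer text.
Oxide masses out of the charge:
  ZrO2: 51.40·0.6686 = 34.37 pbw
  K2O: 5.491·0.6840 = 3.756 pbw
  TiO2: 9.819·0.9900 = 9.721 pbw
  SrO: 36.14·0.6987 = 25.25 pbw
  Al2O3: 48.84·0.6499 + 131.4·0.003000 = 32.14 pbw
  SiO2: 131.4·0.9950 + 51.40·0.3304 = 147.7 pbw
LOI: 5.491·0.3160 + 9.819·0.01000 + 48.84·0.3501 + 131.4·0.002000 + 51.40·0.001000 + 36.14·0.3013 = 30.14 pbw
Net of LOI, the glass mass = 283.1 − 30.14 = 253.0 pbw (consistent with Σ oxide mass)
wt %: oxide over glass, times 100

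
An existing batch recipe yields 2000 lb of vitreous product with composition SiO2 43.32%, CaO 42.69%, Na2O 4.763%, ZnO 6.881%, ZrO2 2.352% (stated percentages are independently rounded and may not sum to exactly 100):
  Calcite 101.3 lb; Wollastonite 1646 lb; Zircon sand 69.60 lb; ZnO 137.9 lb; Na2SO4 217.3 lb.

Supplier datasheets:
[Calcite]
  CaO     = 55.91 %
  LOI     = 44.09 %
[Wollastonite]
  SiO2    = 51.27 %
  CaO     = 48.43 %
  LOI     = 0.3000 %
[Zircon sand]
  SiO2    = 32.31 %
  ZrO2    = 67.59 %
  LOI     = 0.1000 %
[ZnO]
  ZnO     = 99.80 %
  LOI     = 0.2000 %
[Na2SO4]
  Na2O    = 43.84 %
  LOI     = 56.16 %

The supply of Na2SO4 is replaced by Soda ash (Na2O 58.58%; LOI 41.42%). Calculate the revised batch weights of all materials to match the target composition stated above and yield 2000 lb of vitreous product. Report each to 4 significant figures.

Working values are displayed rounded to four significant figures in the working; all arithmetic runs at exact precision at every stage. Each reported result is rounded exactly once. All derived quantities (yield, the five compositions, glass mass, LOI, the totals) are recomputed in full precision starting from the weights per 2000 lb of glass exactly as shown in the problem or answer text.
Oxide-by-oxide targets in 2000 lb vitreous product:
  SiO2: 43.32% × 2000 = 866.4 lb
  CaO: 42.69% × 2000 = 853.8 lb
  Na2O: 4.763% × 2000 = 95.26 lb
  ZnO: 6.881% × 2000 = 137.6 lb
  ZrO2: 2.352% × 2000 = 47.04 lb
Verifying the oxide balance working from each reported weight, against the basis in use (sums match the target masses given rounding of the digits):
  SiO2: 1646·0.5127 + 69.60·0.3231 = 866.4 lb (target 866.4 lb)
  CaO: 101.3·0.5591 + 1646·0.4843 = 853.8 lb (target 853.8 lb)
  Na2O: 162.6·0.5858 = 95.25 lb (target 95.26 lb)
  ZnO: 137.9·0.9980 = 137.6 lb (target 137.6 lb)
  ZrO2: 69.60·0.6759 = 47.04 lb (target 47.04 lb)
Consistency of the glass mass: batch total minus LOI = 2000 lb (per-oxide target masses sum to 2000 lb; versus the stated basis of 2000 lb — rounding explains the deltas).
Summing the batch: Σ batch = 2117 lb; Σ batch·LOI gives LOI loss = 117.3 lb; as yield: glass ÷ batch → 94.46%.

Revised batch per 2000 lb vitreous product:
  Calcite: 101.3 lb
  Wollastonite: 1646 lb
  Zircon sand: 69.60 lb
  ZnO: 137.9 lb
  Soda ash: 162.6 lb
Total batch = 2117 lb; LOI loss = 117.3 lb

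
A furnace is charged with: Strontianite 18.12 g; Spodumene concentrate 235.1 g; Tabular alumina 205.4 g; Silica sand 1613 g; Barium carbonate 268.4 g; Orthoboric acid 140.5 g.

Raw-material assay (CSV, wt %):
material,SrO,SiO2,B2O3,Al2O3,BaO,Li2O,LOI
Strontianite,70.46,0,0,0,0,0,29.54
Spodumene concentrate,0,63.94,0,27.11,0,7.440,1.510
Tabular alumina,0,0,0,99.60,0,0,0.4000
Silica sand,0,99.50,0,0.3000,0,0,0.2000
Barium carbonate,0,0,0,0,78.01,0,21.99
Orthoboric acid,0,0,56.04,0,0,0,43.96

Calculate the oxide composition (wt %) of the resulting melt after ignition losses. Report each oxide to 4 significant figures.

The whole derivation keeps exact precision from start to finish; the intermediate values are shown rounded to 4 significant digits between the steps — every reported figure takes exactly one rounding — the derived quantities (the yield, six oxide percentages, the totals, glass mass, LOI) are recomputed at exact precision starting from the weights at 2347 g of glass, as quoted within problem or answer.
Mass of each oxide from the mix:
  SrO: 18.12·0.7046 = 12.77 g
  SiO2: 235.1·0.6394 + 1613·0.9950 = 1755 g
  B2O3: 140.5·0.5604 = 78.74 g
  Al2O3: 235.1·0.2711 + 205.4·0.9960 + 1613·0.003000 = 273.2 g
  BaO: 268.4·0.7801 = 209.4 g
  Li2O: 235.1·0.07440 = 17.49 g
LOI: 18.12·0.2954 + 235.1·0.01510 + 205.4·0.004000 + 1613·0.002000 + 268.4·0.2199 + 140.5·0.4396 = 133.7 g
The glass mass, total less LOI, = 2481 − 133.7 = 2347 g (equal to the oxide-mass sum)
wt % = 100 × oxide mass / glass mass

Glass mass = 2347 g (batch 2481 − LOI 133.7).
Composition: SrO 0.5440%, SiO2 74.79%, B2O3 3.355%, Al2O3 11.64%, BaO 8.922%, Li2O 0.7453%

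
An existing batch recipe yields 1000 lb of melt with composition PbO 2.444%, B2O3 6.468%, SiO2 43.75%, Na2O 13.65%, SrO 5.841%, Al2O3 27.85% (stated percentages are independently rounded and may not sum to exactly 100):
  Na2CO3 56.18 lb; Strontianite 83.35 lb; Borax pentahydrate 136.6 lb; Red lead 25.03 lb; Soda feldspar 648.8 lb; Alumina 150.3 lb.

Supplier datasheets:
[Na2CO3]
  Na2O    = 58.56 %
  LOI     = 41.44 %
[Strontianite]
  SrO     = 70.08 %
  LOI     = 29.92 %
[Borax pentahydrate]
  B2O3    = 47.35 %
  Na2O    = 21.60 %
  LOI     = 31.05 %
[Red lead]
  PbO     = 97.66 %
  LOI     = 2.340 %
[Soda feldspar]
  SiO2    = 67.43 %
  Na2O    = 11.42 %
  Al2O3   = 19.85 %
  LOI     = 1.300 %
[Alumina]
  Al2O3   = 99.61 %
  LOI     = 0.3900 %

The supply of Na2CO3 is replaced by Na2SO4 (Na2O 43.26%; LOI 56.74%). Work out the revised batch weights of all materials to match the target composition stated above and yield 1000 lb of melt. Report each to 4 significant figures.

All arithmetic carries exact precision through the solve — values along the way are printed (rounded to 4 significant figures) within the worked lines. A single rounding produces every reported number — all derived quantities are re-derived in full precision (totals, LOI, glass mass, yield, six oxide percentages) from the batch weights for 1000 lb of glass, precisely as stated by the problem or the answer.
Per-oxide target masses for 1000 lb melt:
  PbO: 2.444% × 1000 = 24.44 lb
  B2O3: 6.468% × 1000 = 64.68 lb
  SiO2: 43.75% × 1000 = 437.5 lb
  Na2O: 13.65% × 1000 = 136.5 lb
  SrO: 5.841% × 1000 = 58.41 lb
  Al2O3: 27.85% × 1000 = 278.5 lb
A balance pass over the oxides, from the weights as reported, under the basis named above (summed amounts equal target values net of answer rounding effects):
  PbO: 25.03·0.9766 = 24.44 lb (target 24.44 lb)
  B2O3: 136.6·0.4735 = 64.68 lb (target 64.68 lb)
  SiO2: 648.8·0.6743 = 437.5 lb (target 437.5 lb)
  Na2O: 76.05·0.4326 + 136.6·0.2160 + 648.8·0.1142 = 136.5 lb (target 136.5 lb)
  SrO: 83.35·0.7008 = 58.41 lb (target 58.41 lb)
  Al2O3: 648.8·0.1985 + 150.3·0.9961 = 278.5 lb (target 278.5 lb)
Glass-mass closure: total charge less LOI = 1000 lb (oxide target masses add up to 1000 lb; basis as stated: 1000 lb — rounding explains the deltas).
Batch grand total — Σ batch = 1120 lb; LOI removed, Σ of batch·LOI: 120.1 lb; as yield: glass ÷ batch → 89.28%.

Revised batch per 1000 lb melt:
  Na2SO4: 76.05 lb
  Strontianite: 83.35 lb
  Borax pentahydrate: 136.6 lb
  Red lead: 25.03 lb
  Soda feldspar: 648.8 lb
  Alumina: 150.3 lb
Total batch = 1120 lb; LOI loss = 120.1 lb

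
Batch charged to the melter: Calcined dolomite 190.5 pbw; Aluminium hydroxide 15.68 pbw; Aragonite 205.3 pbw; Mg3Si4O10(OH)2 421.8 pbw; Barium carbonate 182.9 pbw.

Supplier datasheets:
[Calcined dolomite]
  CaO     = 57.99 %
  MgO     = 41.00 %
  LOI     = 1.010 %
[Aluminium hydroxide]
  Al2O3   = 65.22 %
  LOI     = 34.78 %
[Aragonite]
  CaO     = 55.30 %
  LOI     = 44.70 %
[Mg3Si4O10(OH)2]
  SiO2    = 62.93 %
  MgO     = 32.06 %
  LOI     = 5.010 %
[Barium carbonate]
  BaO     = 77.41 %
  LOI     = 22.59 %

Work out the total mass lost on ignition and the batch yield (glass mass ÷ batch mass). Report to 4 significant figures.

LOI loss = 161.6 pbw; glass = 854.6 pbw; yield = 84.10%

Values along the way are shown (rounded to four significant figures) across the worked steps. Each numeric step carries full precision in all steps; each reported value is rounded a single time — derived quantities are re-derived in exact precision (net glass mass, five oxide percentages, the totals, the yield, LOI) starting from the weights on 854.6 pbw of glass as quoted within the problem or answer text.
LOI of each material in turn:
  Calcined dolomite: 190.5 × 0.01010 = 1.924 pbw
  Aluminium hydroxide: 15.68 × 0.3478 = 5.454 pbw
  Aragonite: 205.3 × 0.4470 = 91.77 pbw
  Mg3Si4O10(OH)2: 421.8 × 0.05010 = 21.13 pbw
  Barium carbonate: 182.9 × 0.2259 = 41.32 pbw
Total LOI = 161.6 pbw
Glass = batch − LOI = 1016 − 161.6 = 854.6 pbw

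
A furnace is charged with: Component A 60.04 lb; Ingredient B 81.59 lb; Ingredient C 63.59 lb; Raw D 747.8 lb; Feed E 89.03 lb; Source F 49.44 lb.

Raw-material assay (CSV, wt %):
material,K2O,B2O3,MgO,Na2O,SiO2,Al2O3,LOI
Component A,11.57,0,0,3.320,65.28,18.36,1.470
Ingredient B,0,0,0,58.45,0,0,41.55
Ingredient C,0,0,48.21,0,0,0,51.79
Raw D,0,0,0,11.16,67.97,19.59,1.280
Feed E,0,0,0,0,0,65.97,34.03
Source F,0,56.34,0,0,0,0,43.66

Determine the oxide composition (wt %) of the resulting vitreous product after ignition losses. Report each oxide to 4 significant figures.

All internal work runs at full float precision throughout. Working values are printed (rounded to 4 significant digits) across the worked steps. Each reported number is rounded once only; the derived quantities, including six oxide percentages, glass mass, the totals, LOI, yield, are re-derived starting from the weights at 962.3 lb of glass in full float precision precisely as stated by problem or answer.
Per-oxide mass from batch:
  K2O: 60.04·0.1157 = 6.947 lb
  B2O3: 49.44·0.5634 = 27.85 lb
  MgO: 63.59·0.4821 = 30.66 lb
  Na2O: 60.04·0.03320 + 81.59·0.5845 + 747.8·0.1116 = 133.1 lb
  SiO2: 60.04·0.6528 + 747.8·0.6797 = 547.5 lb
  Al2O3: 60.04·0.1836 + 747.8·0.1959 + 89.03·0.6597 = 216.3 lb
LOI: 60.04·0.01470 + 81.59·0.4155 + 63.59·0.5179 + 747.8·0.01280 + 89.03·0.3403 + 49.44·0.4366 = 129.2 lb
Glass = total batch minus LOI = 1091 − 129.2 = 962.3 lb (the oxide masses sum to this)
each oxide over glass, ×100, is wt %

Glass mass = 962.3 lb (batch 1091 − LOI 129.2).
Composition: K2O 0.7219%, B2O3 2.895%, MgO 3.186%, Na2O 13.84%, SiO2 56.89%, Al2O3 22.47%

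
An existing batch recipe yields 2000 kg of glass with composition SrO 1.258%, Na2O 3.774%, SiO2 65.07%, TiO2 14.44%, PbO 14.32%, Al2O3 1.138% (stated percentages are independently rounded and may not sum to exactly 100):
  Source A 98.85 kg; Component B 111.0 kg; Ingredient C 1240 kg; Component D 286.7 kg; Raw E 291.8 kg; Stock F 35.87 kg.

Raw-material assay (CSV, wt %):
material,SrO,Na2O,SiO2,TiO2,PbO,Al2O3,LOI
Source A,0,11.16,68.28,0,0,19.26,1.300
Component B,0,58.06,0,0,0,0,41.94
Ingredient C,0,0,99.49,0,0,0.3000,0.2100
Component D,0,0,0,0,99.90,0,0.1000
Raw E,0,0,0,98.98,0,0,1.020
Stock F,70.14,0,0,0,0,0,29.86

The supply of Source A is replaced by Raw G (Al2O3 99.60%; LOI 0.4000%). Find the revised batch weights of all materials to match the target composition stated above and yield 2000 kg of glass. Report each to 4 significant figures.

Revised batch per 2000 kg glass:
  Raw G: 18.91 kg
  Component B: 130.0 kg
  Ingredient C: 1308 kg
  Component D: 286.7 kg
  Raw E: 291.8 kg
  Stock F: 35.87 kg
Total batch = 2071 kg; LOI loss = 71.32 kg

Values along the way appear, with 4-significant-figure rounding, within the worked lines; the working math keeps exact precision all the way through. Each reported result is rounded a single time — all derived quantities, including the yield, six oxide percentages, totals, LOI, glass mass, are carried using the weight values for 2000 kg of glass at exact precision as set out in question or answer.
Target masses of each oxide per 2000 kg glass:
  SrO: 1.258% × 2000 = 25.16 kg
  Na2O: 3.774% × 2000 = 75.48 kg
  SiO2: 65.07% × 2000 = 1301 kg
  TiO2: 14.44% × 2000 = 288.8 kg
  PbO: 14.32% × 2000 = 286.4 kg
  Al2O3: 1.138% × 2000 = 22.76 kg
A balance pass over the oxides, from the weights as reported, at the basis given (every target is met by its sum given rounding of the digits):
  SrO: 35.87·0.7014 = 25.16 kg (target 25.16 kg)
  Na2O: 130.0·0.5806 = 75.48 kg (target 75.48 kg)
  SiO2: 1308·0.9949 = 1301 kg (target 1301 kg)
  TiO2: 291.8·0.9898 = 288.8 kg (target 288.8 kg)
  PbO: 286.7·0.9990 = 286.4 kg (target 286.4 kg)
  Al2O3: 18.91·0.9960 + 1308·0.003000 = 22.76 kg (target 22.76 kg)
Auditing the glass mass value: net batch after ignition = 2000 kg (the targets, summed, come to 2000 kg; versus the stated basis of 2000 kg — any gap is answer rounding).
Total batch = Σ batch = 2071 kg; Σ batch·LOI gives LOI loss = 71.32 kg; the yield ratio, glass ÷ batch: 96.56%.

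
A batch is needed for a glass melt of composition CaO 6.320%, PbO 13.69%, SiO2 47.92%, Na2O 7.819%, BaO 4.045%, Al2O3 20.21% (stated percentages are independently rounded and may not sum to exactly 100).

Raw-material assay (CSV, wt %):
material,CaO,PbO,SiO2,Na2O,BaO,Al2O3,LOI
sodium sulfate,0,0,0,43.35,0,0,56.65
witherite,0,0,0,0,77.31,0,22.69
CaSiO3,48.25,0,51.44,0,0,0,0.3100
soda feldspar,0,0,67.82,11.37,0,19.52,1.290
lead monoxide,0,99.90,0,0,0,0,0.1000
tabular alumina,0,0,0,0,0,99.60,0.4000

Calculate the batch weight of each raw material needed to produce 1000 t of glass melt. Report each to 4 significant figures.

Working values appear, with 4-significant-digit rounding, alongside each step; each numeric step keeps full precision from start to finish — each reported result undergoes a single rounding — all derived quantities, which include yield, the totals, net glass mass, six oxide percentages, ignition loss, are recomputed at full float precision, as set out in question or answer, using the weight values for 1000 t of glass.
Target masses of each oxide per 1000 t glass melt:
  CaO: 6.320% × 1000 = 63.20 t
  PbO: 13.69% × 1000 = 136.9 t
  SiO2: 47.92% × 1000 = 479.2 t
  Na2O: 7.819% × 1000 = 78.19 t
  BaO: 4.045% × 1000 = 40.45 t
  Al2O3: 20.21% × 1000 = 202.1 t
Oxide-by-oxide audit on the weights just shown, for the quoted basis mass (summed amounts equal target values inside rounding margins):
  CaO: 131.0·0.4825 = 63.21 t (target 63.20 t)
  PbO: 137.0·0.9990 = 136.9 t (target 136.9 t)
  SiO2: 131.0·0.5144 + 607.2·0.6782 = 479.2 t (target 479.2 t)
  Na2O: 21.10·0.4335 + 607.2·0.1137 = 78.19 t (target 78.19 t)
  BaO: 52.32·0.7731 = 40.45 t (target 40.45 t)
  Al2O3: 607.2·0.1952 + 83.90·0.9960 = 202.1 t (target 202.1 t)
Glass mass check: total batch − LOI = 1000 t (the Σ of target masses is 1000 t; against the stated basis, 1000 t — rounding explains the deltas).
Summing the batch: Σ batch = 1033 t; Σ batch·LOI gives LOI loss = 32.54 t; as yield: glass ÷ batch → 96.85%.

Batch per 1000 t glass melt:
  sodium sulfate: 21.10 t
  witherite: 52.32 t
  CaSiO3: 131.0 t
  soda feldspar: 607.2 t
  lead monoxide: 137.0 t
  tabular alumina: 83.90 t
Total batch = 1033 t; LOI loss = 32.54 t; yield = 96.85%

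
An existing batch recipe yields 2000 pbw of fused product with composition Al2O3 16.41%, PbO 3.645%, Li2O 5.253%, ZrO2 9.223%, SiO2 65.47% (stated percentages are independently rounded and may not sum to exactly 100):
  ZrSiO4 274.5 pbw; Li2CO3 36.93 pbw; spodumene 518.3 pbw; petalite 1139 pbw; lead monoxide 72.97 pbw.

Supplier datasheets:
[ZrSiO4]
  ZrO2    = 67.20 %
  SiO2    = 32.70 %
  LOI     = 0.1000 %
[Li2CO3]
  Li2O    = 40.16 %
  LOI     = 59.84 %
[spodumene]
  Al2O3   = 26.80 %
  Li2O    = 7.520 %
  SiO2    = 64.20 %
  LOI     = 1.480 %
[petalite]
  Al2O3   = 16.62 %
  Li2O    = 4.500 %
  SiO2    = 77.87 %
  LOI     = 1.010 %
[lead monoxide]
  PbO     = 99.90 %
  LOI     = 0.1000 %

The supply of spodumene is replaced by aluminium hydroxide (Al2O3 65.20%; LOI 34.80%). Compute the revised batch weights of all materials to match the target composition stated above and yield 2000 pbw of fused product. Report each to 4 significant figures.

Revised batch per 2000 pbw fused product:
  ZrSiO4: 274.5 pbw
  Li2CO3: 86.10 pbw
  aluminium hydroxide: 104.1 pbw
  petalite: 1566 pbw
  lead monoxide: 72.97 pbw
Total batch = 2104 pbw; LOI loss = 103.9 pbw

Working values are printed rounded to 4 significant digits. All internal work maintains full float precision at every stage. Each reported result includes exactly one rounding; the derived quantities are re-derived using the weight values at 2000 pbw of glass at exact precision (five oxide percentages, the totals, glass mass, yield, LOI), precisely as stated by the problem or the answer.
The oxide mass targets at 2000 pbw fused product:
  Al2O3: 16.41% × 2000 = 328.2 pbw
  PbO: 3.645% × 2000 = 72.90 pbw
  Li2O: 5.253% × 2000 = 105.1 pbw
  ZrO2: 9.223% × 2000 = 184.5 pbw
  SiO2: 65.47% × 2000 = 1309 pbw
Verifying the oxide balance with the batch weights as given, relative to the basis at hand (every target is met by its sum up to rounding of the answer):
  Al2O3: 104.1·0.6520 + 1566·0.1662 = 328.1 pbw (target 328.2 pbw)
  PbO: 72.97·0.9990 = 72.90 pbw (target 72.90 pbw)
  Li2O: 86.10·0.4016 + 1566·0.04500 = 105.0 pbw (target 105.1 pbw)
  ZrO2: 274.5·0.6720 = 184.5 pbw (target 184.5 pbw)
  SiO2: 274.5·0.3270 + 1566·0.7787 = 1309 pbw (target 1309 pbw)
Glass mass check: Σ batch − LOI loss = 2000 pbw (the targets, summed, come to 2000 pbw; stated basis 2000 pbw — any gap is answer rounding).
Total batch = Σ batch = 2104 pbw; LOI removed, Σ of batch·LOI: 103.9 pbw; yield = glass ÷ total batch = 95.06%.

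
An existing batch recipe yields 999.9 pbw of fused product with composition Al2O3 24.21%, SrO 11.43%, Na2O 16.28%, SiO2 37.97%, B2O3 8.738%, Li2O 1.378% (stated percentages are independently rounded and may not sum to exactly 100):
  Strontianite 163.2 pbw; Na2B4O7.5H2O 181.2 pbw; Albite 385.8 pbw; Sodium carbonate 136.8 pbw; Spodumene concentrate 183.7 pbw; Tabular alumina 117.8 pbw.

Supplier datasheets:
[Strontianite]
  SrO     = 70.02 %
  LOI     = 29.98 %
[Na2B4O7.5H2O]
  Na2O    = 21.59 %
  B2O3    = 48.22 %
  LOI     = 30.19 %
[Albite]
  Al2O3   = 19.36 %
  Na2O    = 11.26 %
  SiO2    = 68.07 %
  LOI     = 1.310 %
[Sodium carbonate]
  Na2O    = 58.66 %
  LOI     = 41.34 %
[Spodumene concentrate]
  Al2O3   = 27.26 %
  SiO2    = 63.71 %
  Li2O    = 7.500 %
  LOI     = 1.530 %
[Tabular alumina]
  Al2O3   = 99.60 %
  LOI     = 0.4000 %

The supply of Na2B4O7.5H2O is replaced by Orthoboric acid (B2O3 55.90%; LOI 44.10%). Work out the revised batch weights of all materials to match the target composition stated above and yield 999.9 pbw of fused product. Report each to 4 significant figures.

Revised batch per 999.9 pbw fused product:
  Strontianite: 163.2 pbw
  Orthoboric acid: 156.3 pbw
  Albite: 385.8 pbw
  Sodium carbonate: 203.4 pbw
  Spodumene concentrate: 183.7 pbw
  Tabular alumina: 117.8 pbw
Total batch = 1210 pbw; LOI loss = 210.3 pbw

Every computation carries full float precision at each step — rounding to four significant digits governs every in-between result as printed — every reported value is rounded just once. Derived quantities are rebuilt in full float precision (net glass mass, LOI, the six compositions, yield, totals) from the weighed amounts on 999.9 pbw of glass exactly as printed in the problem or the answer.
Oxide-by-oxide targets in 999.9 pbw fused product:
  Al2O3: 24.21% × 999.9 = 242.1 pbw
  SrO: 11.43% × 999.9 = 114.3 pbw
  Na2O: 16.28% × 999.9 = 162.8 pbw
  SiO2: 37.97% × 999.9 = 379.7 pbw
  B2O3: 8.738% × 999.9 = 87.37 pbw
  Li2O: 1.378% × 999.9 = 13.78 pbw
Oxide-by-oxide audit from the weights as reported, on the stated basis (every target is met by its sum given rounding of the digits):
  Al2O3: 385.8·0.1936 + 183.7·0.2726 + 117.8·0.9960 = 242.1 pbw (target 242.1 pbw)
  SrO: 163.2·0.7002 = 114.3 pbw (target 114.3 pbw)
  Na2O: 385.8·0.1126 + 203.4·0.5866 = 162.8 pbw (target 162.8 pbw)
  SiO2: 385.8·0.6807 + 183.7·0.6371 = 379.6 pbw (target 379.7 pbw)
  B2O3: 156.3·0.5590 = 87.37 pbw (target 87.37 pbw)
  Li2O: 183.7·0.07500 = 13.78 pbw (target 13.78 pbw)
Mass balance on the glass: net batch after ignition = 999.9 pbw (summing oxide targets gives 1000 pbw; against the stated basis, 999.9 pbw — any gap is answer rounding).
Batch total: Σ batch = 1210 pbw; LOI removed, Σ of batch·LOI: 210.3 pbw; yield: glass divided by total = 82.62%.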